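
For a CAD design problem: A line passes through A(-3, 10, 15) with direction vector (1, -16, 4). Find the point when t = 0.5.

P(t) = A + t·d
  = (-3 + 1·0.5, 10 + (-16)·0.5, 15 + 4·0.5)
  = (-3 + 0.5, 10 - 8, 15 + 2)
  = (-2.5, 2, 17)

(-2.5, 2, 17)


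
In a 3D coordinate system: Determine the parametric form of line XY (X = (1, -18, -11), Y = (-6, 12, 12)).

Direction vector d = Y - X = (-6 - 1, 12 + 18, 12 + 11) = (-7, 30, 23)
Parametric form r = X + t·d:
x = 1 - 7t, y = -18 + 30t, z = -11 + 23t

x = 1 - 7t, y = -18 + 30t, z = -11 + 23t


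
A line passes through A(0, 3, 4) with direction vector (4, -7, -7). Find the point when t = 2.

P(t) = A + t·d
  = (0 + 4·2, 3 + (-7)·2, 4 + (-7)·2)
  = (0 + 8, 3 - 14, 4 - 14)
  = (8, -11, -10)

(8, -11, -10)


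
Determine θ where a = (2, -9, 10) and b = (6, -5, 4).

a·b = 2·6 + (-9)·(-5) + 10·4 = 12 + 45 + 40 = 97
|a| = √(2² + (-9)² + 10²) = √185 ≈ 13.6
|b| = √(6² + (-5)² + 4²) = √77 ≈ 8.775
cos θ = (a·b)/(|a||b|) = 97/(13.6·8.775) ≈ 0.8127
θ = arccos(0.8127) ≈ 35.64°

35.64°


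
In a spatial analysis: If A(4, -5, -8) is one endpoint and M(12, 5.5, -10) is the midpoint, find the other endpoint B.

B = 2M - A
  = (2·12 - 4, 2·5.5 - (-5), 2·(-10) - (-8))
  = (24 - 4, 11 + 5, -20 + 8)
  = (20, 16, -12)

(20, 16, -12)


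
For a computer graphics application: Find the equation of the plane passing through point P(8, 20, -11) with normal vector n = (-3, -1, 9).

The plane through P with normal n = (a, b, c) satisfies n·(r - P) = 0,
i.e. ax + by + cz = a·x₀ + b·y₀ + c·z₀.
d = (-3)·8 + (-1)·20 + 9·(-11)
  = -24 - 20 - 99
  = -143
Equation: -3x - y + 9z = -143

-3x - y + 9z = -143


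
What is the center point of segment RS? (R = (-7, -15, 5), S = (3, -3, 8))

M = ((x₁+x₂)/2, (y₁+y₂)/2, (z₁+z₂)/2)
  = ((-7 + 3)/2, (-15 - 3)/2, (5 + 8)/2)
  = (-4/2, -18/2, 13/2)
  = (-2, -9, 6.5)

(-2, -9, 6.5)


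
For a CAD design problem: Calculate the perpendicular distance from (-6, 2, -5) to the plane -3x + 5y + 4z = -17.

distance = |a·x₀ + b·y₀ + c·z₀ - d| / √(a² + b² + c²)
  = |(-3)·(-6) + 5·2 + 4·(-5) - (-17)| / √((-3)² + 5² + 4²)
  = |18 + 10 - 20 + 17| / √(9 + 25 + 16)
  = |25| / √50
  = 25 / 7.071
  ≈ 3.536

3.536


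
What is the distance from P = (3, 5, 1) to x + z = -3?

distance = |a·x₀ + b·y₀ + c·z₀ - d| / √(a² + b² + c²)
  = |1·3 + 0·5 + 1·1 - (-3)| / √(1² + 0² + 1²)
  = |3 + 0 + 1 + 3| / √(1 + 0 + 1)
  = |7| / √2
  = 7 / 1.414
  ≈ 4.95

4.95


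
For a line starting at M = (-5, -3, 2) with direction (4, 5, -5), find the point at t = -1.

P(t) = M + t·d
  = (-5 + 4·(-1), -3 + 5·(-1), 2 + (-5)·(-1))
  = (-5 - 4, -3 - 5, 2 + 5)
  = (-9, -8, 7)

(-9, -8, 7)


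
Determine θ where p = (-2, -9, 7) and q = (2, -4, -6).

p·q = (-2)·2 + (-9)·(-4) + 7·(-6) = -4 + 36 - 42 = -10
|p| = √((-2)² + (-9)² + 7²) = √134 ≈ 11.58
|q| = √(2² + (-4)² + (-6)²) = √56 ≈ 7.483
cos θ = (p·q)/(|p||q|) = -10/(11.58·7.483) ≈ -0.1154
θ = arccos(-0.1154) ≈ 96.63°

96.63°


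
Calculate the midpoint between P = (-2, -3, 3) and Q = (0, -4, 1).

M = ((x₁+x₂)/2, (y₁+y₂)/2, (z₁+z₂)/2)
  = ((-2 + 0)/2, (-3 - 4)/2, (3 + 1)/2)
  = (-2/2, -7/2, 4/2)
  = (-1, -3.5, 2)

(-1, -3.5, 2)


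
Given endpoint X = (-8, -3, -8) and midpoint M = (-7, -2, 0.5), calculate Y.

Y = 2M - X
  = (2·(-7) - (-8), 2·(-2) - (-3), 2·0.5 - (-8))
  = (-14 + 8, -4 + 3, 1 + 8)
  = (-6, -1, 9)

(-6, -1, 9)


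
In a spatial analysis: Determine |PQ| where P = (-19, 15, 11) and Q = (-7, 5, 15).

d = √[(x₂-x₁)² + (y₂-y₁)² + (z₂-z₁)²]
  = √[12² + (-10)² + 4²]
  = √[144 + 100 + 16]
  = √260
  ≈ 16.12

16.12


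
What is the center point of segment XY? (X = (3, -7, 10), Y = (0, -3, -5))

M = ((x₁+x₂)/2, (y₁+y₂)/2, (z₁+z₂)/2)
  = ((3 + 0)/2, (-7 - 3)/2, (10 - 5)/2)
  = (3/2, -10/2, 5/2)
  = (1.5, -5, 2.5)

(1.5, -5, 2.5)


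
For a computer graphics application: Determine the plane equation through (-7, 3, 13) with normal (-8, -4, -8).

The plane through P with normal n = (a, b, c) satisfies n·(r - P) = 0,
i.e. ax + by + cz = a·x₀ + b·y₀ + c·z₀.
d = (-8)·(-7) + (-4)·3 + (-8)·13
  = 56 - 12 - 104
  = -60
Equation: -8x - 4y - 8z = -60

-8x - 4y - 8z = -60


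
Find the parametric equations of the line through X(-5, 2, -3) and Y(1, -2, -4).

Direction vector d = Y - X = (1 + 5, -2 - 2, -4 + 3) = (6, -4, -1)
Parametric form r = X + t·d:
x = -5 + 6t, y = 2 - 4t, z = -3 - t

x = -5 + 6t, y = 2 - 4t, z = -3 - t


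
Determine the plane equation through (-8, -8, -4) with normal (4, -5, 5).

The plane through P with normal n = (a, b, c) satisfies n·(r - P) = 0,
i.e. ax + by + cz = a·x₀ + b·y₀ + c·z₀.
d = 4·(-8) + (-5)·(-8) + 5·(-4)
  = -32 + 40 - 20
  = -12
Equation: 4x - 5y + 5z = -12

4x - 5y + 5z = -12


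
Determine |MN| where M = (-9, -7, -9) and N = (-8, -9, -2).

d = √[(x₂-x₁)² + (y₂-y₁)² + (z₂-z₁)²]
  = √[1² + (-2)² + 7²]
  = √[1 + 4 + 49]
  = √54
  ≈ 7.348

7.348


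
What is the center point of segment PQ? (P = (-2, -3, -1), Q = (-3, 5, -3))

M = ((x₁+x₂)/2, (y₁+y₂)/2, (z₁+z₂)/2)
  = ((-2 - 3)/2, (-3 + 5)/2, (-1 - 3)/2)
  = (-5/2, 2/2, -4/2)
  = (-2.5, 1, -2)

(-2.5, 1, -2)


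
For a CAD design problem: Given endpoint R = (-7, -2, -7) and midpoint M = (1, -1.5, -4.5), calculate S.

S = 2M - R
  = (2·1 - (-7), 2·(-1.5) - (-2), 2·(-4.5) - (-7))
  = (2 + 7, -3 + 2, -9 + 7)
  = (9, -1, -2)

(9, -1, -2)


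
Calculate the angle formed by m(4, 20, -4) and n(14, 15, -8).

m·n = 4·14 + 20·15 + (-4)·(-8) = 56 + 300 + 32 = 388
|m| = √(4² + 20² + (-4)²) = √432 ≈ 20.78
|n| = √(14² + 15² + (-8)²) = √485 ≈ 22.02
cos θ = (m·n)/(|m||n|) = 388/(20.78·22.02) ≈ 0.8477
θ = arccos(0.8477) ≈ 32.04°

32.04°


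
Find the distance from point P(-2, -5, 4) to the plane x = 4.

distance = |a·x₀ + b·y₀ + c·z₀ - d| / √(a² + b² + c²)
  = |1·(-2) + 0·(-5) + 0·4 - 4| / √(1² + 0² + 0²)
  = |-2 + 0 + 0 - 4| / √(1 + 0 + 0)
  = |-6| / √1
  = 6 / 1
  ≈ 6

6


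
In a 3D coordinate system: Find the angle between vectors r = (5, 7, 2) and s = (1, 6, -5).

r·s = 5·1 + 7·6 + 2·(-5) = 5 + 42 - 10 = 37
|r| = √(5² + 7² + 2²) = √78 ≈ 8.832
|s| = √(1² + 6² + (-5)²) = √62 ≈ 7.874
cos θ = (r·s)/(|r||s|) = 37/(8.832·7.874) ≈ 0.5321
θ = arccos(0.5321) ≈ 57.86°

57.86°


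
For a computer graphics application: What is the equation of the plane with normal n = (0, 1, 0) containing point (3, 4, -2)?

The plane through P with normal n = (a, b, c) satisfies n·(r - P) = 0,
i.e. ax + by + cz = a·x₀ + b·y₀ + c·z₀.
d = 0·3 + 1·4 + 0·(-2)
  = 0 + 4 + 0
  = 4
Equation: y = 4

y = 4


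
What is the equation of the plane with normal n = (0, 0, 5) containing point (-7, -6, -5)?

The plane through P with normal n = (a, b, c) satisfies n·(r - P) = 0,
i.e. ax + by + cz = a·x₀ + b·y₀ + c·z₀.
d = 0·(-7) + 0·(-6) + 5·(-5)
  = 0 + 0 - 25
  = -25
Equation: 5z = -25

5z = -25


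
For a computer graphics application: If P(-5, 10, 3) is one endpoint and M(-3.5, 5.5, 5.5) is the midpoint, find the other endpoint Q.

Q = 2M - P
  = (2·(-3.5) - (-5), 2·5.5 - 10, 2·5.5 - 3)
  = (-7 + 5, 11 - 10, 11 - 3)
  = (-2, 1, 8)

(-2, 1, 8)


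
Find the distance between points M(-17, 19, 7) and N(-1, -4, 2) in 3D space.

d = √[(x₂-x₁)² + (y₂-y₁)² + (z₂-z₁)²]
  = √[16² + (-23)² + (-5)²]
  = √[256 + 529 + 25]
  = √810
  ≈ 28.46

28.46


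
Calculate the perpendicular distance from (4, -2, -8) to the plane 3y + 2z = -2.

distance = |a·x₀ + b·y₀ + c·z₀ - d| / √(a² + b² + c²)
  = |0·4 + 3·(-2) + 2·(-8) - (-2)| / √(0² + 3² + 2²)
  = |0 - 6 - 16 + 2| / √(0 + 9 + 4)
  = |-20| / √13
  = 20 / 3.606
  ≈ 5.547

5.547


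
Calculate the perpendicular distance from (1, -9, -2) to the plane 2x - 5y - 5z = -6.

distance = |a·x₀ + b·y₀ + c·z₀ - d| / √(a² + b² + c²)
  = |2·1 + (-5)·(-9) + (-5)·(-2) - (-6)| / √(2² + (-5)² + (-5)²)
  = |2 + 45 + 10 + 6| / √(4 + 25 + 25)
  = |63| / √54
  = 63 / 7.348
  ≈ 8.573

8.573


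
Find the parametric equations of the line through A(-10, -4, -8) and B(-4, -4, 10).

Direction vector d = B - A = (-4 + 10, -4 + 4, 10 + 8) = (6, 0, 18)
Parametric form r = A + t·d:
x = -10 + 6t, y = -4, z = -8 + 18t

x = -10 + 6t, y = -4, z = -8 + 18t


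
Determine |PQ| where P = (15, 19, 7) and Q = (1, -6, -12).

d = √[(x₂-x₁)² + (y₂-y₁)² + (z₂-z₁)²]
  = √[(-14)² + (-25)² + (-19)²]
  = √[196 + 625 + 361]
  = √1182
  ≈ 34.38

34.38


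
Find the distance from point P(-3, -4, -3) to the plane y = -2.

distance = |a·x₀ + b·y₀ + c·z₀ - d| / √(a² + b² + c²)
  = |0·(-3) + 1·(-4) + 0·(-3) - (-2)| / √(0² + 1² + 0²)
  = |0 - 4 + 0 + 2| / √(0 + 1 + 0)
  = |-2| / √1
  = 2 / 1
  ≈ 2

2


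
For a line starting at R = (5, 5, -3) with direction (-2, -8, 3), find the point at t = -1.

P(t) = R + t·d
  = (5 + (-2)·(-1), 5 + (-8)·(-1), -3 + 3·(-1))
  = (5 + 2, 5 + 8, -3 - 3)
  = (7, 13, -6)

(7, 13, -6)


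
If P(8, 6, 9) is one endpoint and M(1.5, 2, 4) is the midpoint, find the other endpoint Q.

Q = 2M - P
  = (2·1.5 - 8, 2·2 - 6, 2·4 - 9)
  = (3 - 8, 4 - 6, 8 - 9)
  = (-5, -2, -1)

(-5, -2, -1)


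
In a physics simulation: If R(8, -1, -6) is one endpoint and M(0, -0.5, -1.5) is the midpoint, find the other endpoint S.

S = 2M - R
  = (2·0 - 8, 2·(-0.5) - (-1), 2·(-1.5) - (-6))
  = (0 - 8, -1 + 1, -3 + 6)
  = (-8, 0, 3)

(-8, 0, 3)


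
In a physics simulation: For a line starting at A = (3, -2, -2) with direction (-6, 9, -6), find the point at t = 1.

P(t) = A + t·d
  = (3 + (-6)·1, -2 + 9·1, -2 + (-6)·1)
  = (3 - 6, -2 + 9, -2 - 6)
  = (-3, 7, -8)

(-3, 7, -8)


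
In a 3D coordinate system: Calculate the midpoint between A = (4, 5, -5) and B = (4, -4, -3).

M = ((x₁+x₂)/2, (y₁+y₂)/2, (z₁+z₂)/2)
  = ((4 + 4)/2, (5 - 4)/2, (-5 - 3)/2)
  = (8/2, 1/2, -8/2)
  = (4, 0.5, -4)

(4, 0.5, -4)


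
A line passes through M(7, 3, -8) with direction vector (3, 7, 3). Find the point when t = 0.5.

P(t) = M + t·d
  = (7 + 3·0.5, 3 + 7·0.5, -8 + 3·0.5)
  = (7 + 1.5, 3 + 3.5, -8 + 1.5)
  = (8.5, 6.5, -6.5)

(8.5, 6.5, -6.5)


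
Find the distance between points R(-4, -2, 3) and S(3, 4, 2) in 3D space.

d = √[(x₂-x₁)² + (y₂-y₁)² + (z₂-z₁)²]
  = √[7² + 6² + (-1)²]
  = √[49 + 36 + 1]
  = √86
  ≈ 9.274

9.274


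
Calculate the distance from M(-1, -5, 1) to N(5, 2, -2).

d = √[(x₂-x₁)² + (y₂-y₁)² + (z₂-z₁)²]
  = √[6² + 7² + (-3)²]
  = √[36 + 49 + 9]
  = √94
  ≈ 9.695

9.695


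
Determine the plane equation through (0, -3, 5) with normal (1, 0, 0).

The plane through P with normal n = (a, b, c) satisfies n·(r - P) = 0,
i.e. ax + by + cz = a·x₀ + b·y₀ + c·z₀.
d = 1·0 + 0·(-3) + 0·5
  = 0 + 0 + 0
  = 0
Equation: x = 0

x = 0


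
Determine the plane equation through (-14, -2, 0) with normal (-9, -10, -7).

The plane through P with normal n = (a, b, c) satisfies n·(r - P) = 0,
i.e. ax + by + cz = a·x₀ + b·y₀ + c·z₀.
d = (-9)·(-14) + (-10)·(-2) + (-7)·0
  = 126 + 20 + 0
  = 146
Equation: -9x - 10y - 7z = 146

-9x - 10y - 7z = 146


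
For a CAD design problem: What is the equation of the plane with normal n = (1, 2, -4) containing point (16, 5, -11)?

The plane through P with normal n = (a, b, c) satisfies n·(r - P) = 0,
i.e. ax + by + cz = a·x₀ + b·y₀ + c·z₀.
d = 1·16 + 2·5 + (-4)·(-11)
  = 16 + 10 + 44
  = 70
Equation: x + 2y - 4z = 70

x + 2y - 4z = 70


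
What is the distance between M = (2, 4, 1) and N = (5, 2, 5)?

d = √[(x₂-x₁)² + (y₂-y₁)² + (z₂-z₁)²]
  = √[3² + (-2)² + 4²]
  = √[9 + 4 + 16]
  = √29
  ≈ 5.385

5.385


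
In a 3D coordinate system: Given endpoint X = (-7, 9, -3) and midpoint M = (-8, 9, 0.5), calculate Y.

Y = 2M - X
  = (2·(-8) - (-7), 2·9 - 9, 2·0.5 - (-3))
  = (-16 + 7, 18 - 9, 1 + 3)
  = (-9, 9, 4)

(-9, 9, 4)


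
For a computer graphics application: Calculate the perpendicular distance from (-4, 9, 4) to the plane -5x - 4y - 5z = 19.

distance = |a·x₀ + b·y₀ + c·z₀ - d| / √(a² + b² + c²)
  = |(-5)·(-4) + (-4)·9 + (-5)·4 - 19| / √((-5)² + (-4)² + (-5)²)
  = |20 - 36 - 20 - 19| / √(25 + 16 + 25)
  = |-55| / √66
  = 55 / 8.124
  ≈ 6.77

6.77


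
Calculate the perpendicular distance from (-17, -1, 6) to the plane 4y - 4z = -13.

distance = |a·x₀ + b·y₀ + c·z₀ - d| / √(a² + b² + c²)
  = |0·(-17) + 4·(-1) + (-4)·6 - (-13)| / √(0² + 4² + (-4)²)
  = |0 - 4 - 24 + 13| / √(0 + 16 + 16)
  = |-15| / √32
  = 15 / 5.657
  ≈ 2.652

2.652


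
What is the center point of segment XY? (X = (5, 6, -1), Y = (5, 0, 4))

M = ((x₁+x₂)/2, (y₁+y₂)/2, (z₁+z₂)/2)
  = ((5 + 5)/2, (6 + 0)/2, (-1 + 4)/2)
  = (10/2, 6/2, 3/2)
  = (5, 3, 1.5)

(5, 3, 1.5)


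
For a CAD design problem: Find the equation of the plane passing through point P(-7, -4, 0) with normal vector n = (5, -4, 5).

The plane through P with normal n = (a, b, c) satisfies n·(r - P) = 0,
i.e. ax + by + cz = a·x₀ + b·y₀ + c·z₀.
d = 5·(-7) + (-4)·(-4) + 5·0
  = -35 + 16 + 0
  = -19
Equation: 5x - 4y + 5z = -19

5x - 4y + 5z = -19


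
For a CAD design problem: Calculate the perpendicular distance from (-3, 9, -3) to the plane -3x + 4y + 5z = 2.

distance = |a·x₀ + b·y₀ + c·z₀ - d| / √(a² + b² + c²)
  = |(-3)·(-3) + 4·9 + 5·(-3) - 2| / √((-3)² + 4² + 5²)
  = |9 + 36 - 15 - 2| / √(9 + 16 + 25)
  = |28| / √50
  = 28 / 7.071
  ≈ 3.96

3.96


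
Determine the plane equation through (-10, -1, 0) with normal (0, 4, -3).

The plane through P with normal n = (a, b, c) satisfies n·(r - P) = 0,
i.e. ax + by + cz = a·x₀ + b·y₀ + c·z₀.
d = 0·(-10) + 4·(-1) + (-3)·0
  = 0 - 4 + 0
  = -4
Equation: 4y - 3z = -4

4y - 3z = -4


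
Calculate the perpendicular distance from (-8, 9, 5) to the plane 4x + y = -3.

distance = |a·x₀ + b·y₀ + c·z₀ - d| / √(a² + b² + c²)
  = |4·(-8) + 1·9 + 0·5 - (-3)| / √(4² + 1² + 0²)
  = |-32 + 9 + 0 + 3| / √(16 + 1 + 0)
  = |-20| / √17
  = 20 / 4.123
  ≈ 4.851

4.851


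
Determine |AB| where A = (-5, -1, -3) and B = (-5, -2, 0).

d = √[(x₂-x₁)² + (y₂-y₁)² + (z₂-z₁)²]
  = √[0² + (-1)² + 3²]
  = √[0 + 1 + 9]
  = √10
  ≈ 3.162

3.162


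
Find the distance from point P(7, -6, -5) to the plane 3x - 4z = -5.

distance = |a·x₀ + b·y₀ + c·z₀ - d| / √(a² + b² + c²)
  = |3·7 + 0·(-6) + (-4)·(-5) - (-5)| / √(3² + 0² + (-4)²)
  = |21 + 0 + 20 + 5| / √(9 + 0 + 16)
  = |46| / √25
  = 46 / 5
  ≈ 9.2

9.2


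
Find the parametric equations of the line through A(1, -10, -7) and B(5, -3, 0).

Direction vector d = B - A = (5 - 1, -3 + 10, 0 + 7) = (4, 7, 7)
Parametric form r = A + t·d:
x = 1 + 4t, y = -10 + 7t, z = -7 + 7t

x = 1 + 4t, y = -10 + 7t, z = -7 + 7t


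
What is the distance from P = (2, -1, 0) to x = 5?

distance = |a·x₀ + b·y₀ + c·z₀ - d| / √(a² + b² + c²)
  = |1·2 + 0·(-1) + 0·0 - 5| / √(1² + 0² + 0²)
  = |2 + 0 + 0 - 5| / √(1 + 0 + 0)
  = |-3| / √1
  = 3 / 1
  ≈ 3

3


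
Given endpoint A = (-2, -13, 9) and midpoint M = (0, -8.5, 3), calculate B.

B = 2M - A
  = (2·0 - (-2), 2·(-8.5) - (-13), 2·3 - 9)
  = (0 + 2, -17 + 13, 6 - 9)
  = (2, -4, -3)

(2, -4, -3)


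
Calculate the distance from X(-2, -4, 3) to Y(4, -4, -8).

d = √[(x₂-x₁)² + (y₂-y₁)² + (z₂-z₁)²]
  = √[6² + 0² + (-11)²]
  = √[36 + 0 + 121]
  = √157
  ≈ 12.53

12.53


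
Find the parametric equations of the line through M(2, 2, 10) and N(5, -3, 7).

Direction vector d = N - M = (5 - 2, -3 - 2, 7 - 10) = (3, -5, -3)
Parametric form r = M + t·d:
x = 2 + 3t, y = 2 - 5t, z = 10 - 3t

x = 2 + 3t, y = 2 - 5t, z = 10 - 3t


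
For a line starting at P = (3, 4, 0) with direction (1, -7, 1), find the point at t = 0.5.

P(t) = P + t·d
  = (3 + 1·0.5, 4 + (-7)·0.5, 0 + 1·0.5)
  = (3 + 0.5, 4 - 3.5, 0 + 0.5)
  = (3.5, 0.5, 0.5)

(3.5, 0.5, 0.5)


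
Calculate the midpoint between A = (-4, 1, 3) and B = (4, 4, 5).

M = ((x₁+x₂)/2, (y₁+y₂)/2, (z₁+z₂)/2)
  = ((-4 + 4)/2, (1 + 4)/2, (3 + 5)/2)
  = (0/2, 5/2, 8/2)
  = (0, 2.5, 4)

(0, 2.5, 4)


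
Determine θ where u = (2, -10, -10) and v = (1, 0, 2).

u·v = 2·1 + (-10)·0 + (-10)·2 = 2 + 0 - 20 = -18
|u| = √(2² + (-10)² + (-10)²) = √204 ≈ 14.28
|v| = √(1² + 0² + 2²) = √5 ≈ 2.236
cos θ = (u·v)/(|u||v|) = -18/(14.28·2.236) ≈ -0.5636
θ = arccos(-0.5636) ≈ 124.3°

124.3°


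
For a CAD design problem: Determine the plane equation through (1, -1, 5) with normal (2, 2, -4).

The plane through P with normal n = (a, b, c) satisfies n·(r - P) = 0,
i.e. ax + by + cz = a·x₀ + b·y₀ + c·z₀.
d = 2·1 + 2·(-1) + (-4)·5
  = 2 - 2 - 20
  = -20
Equation: 2x + 2y - 4z = -20

2x + 2y - 4z = -20


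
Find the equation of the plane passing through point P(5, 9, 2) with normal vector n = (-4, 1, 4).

The plane through P with normal n = (a, b, c) satisfies n·(r - P) = 0,
i.e. ax + by + cz = a·x₀ + b·y₀ + c·z₀.
d = (-4)·5 + 1·9 + 4·2
  = -20 + 9 + 8
  = -3
Equation: -4x + y + 4z = -3

-4x + y + 4z = -3


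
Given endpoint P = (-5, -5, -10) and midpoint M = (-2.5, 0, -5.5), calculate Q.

Q = 2M - P
  = (2·(-2.5) - (-5), 2·0 - (-5), 2·(-5.5) - (-10))
  = (-5 + 5, 0 + 5, -11 + 10)
  = (0, 5, -1)

(0, 5, -1)


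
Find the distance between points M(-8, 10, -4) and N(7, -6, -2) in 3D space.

d = √[(x₂-x₁)² + (y₂-y₁)² + (z₂-z₁)²]
  = √[15² + (-16)² + 2²]
  = √[225 + 256 + 4]
  = √485
  ≈ 22.02

22.02


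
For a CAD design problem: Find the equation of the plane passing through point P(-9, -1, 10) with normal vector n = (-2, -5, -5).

The plane through P with normal n = (a, b, c) satisfies n·(r - P) = 0,
i.e. ax + by + cz = a·x₀ + b·y₀ + c·z₀.
d = (-2)·(-9) + (-5)·(-1) + (-5)·10
  = 18 + 5 - 50
  = -27
Equation: -2x - 5y - 5z = -27

-2x - 5y - 5z = -27


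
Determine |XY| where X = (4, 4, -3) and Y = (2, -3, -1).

d = √[(x₂-x₁)² + (y₂-y₁)² + (z₂-z₁)²]
  = √[(-2)² + (-7)² + 2²]
  = √[4 + 49 + 4]
  = √57
  ≈ 7.55

7.55


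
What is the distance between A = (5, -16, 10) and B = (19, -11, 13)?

d = √[(x₂-x₁)² + (y₂-y₁)² + (z₂-z₁)²]
  = √[14² + 5² + 3²]
  = √[196 + 25 + 9]
  = √230
  ≈ 15.17

15.17


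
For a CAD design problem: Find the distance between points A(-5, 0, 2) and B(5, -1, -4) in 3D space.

d = √[(x₂-x₁)² + (y₂-y₁)² + (z₂-z₁)²]
  = √[10² + (-1)² + (-6)²]
  = √[100 + 1 + 36]
  = √137
  ≈ 11.7

11.7


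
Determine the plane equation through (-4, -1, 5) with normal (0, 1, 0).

The plane through P with normal n = (a, b, c) satisfies n·(r - P) = 0,
i.e. ax + by + cz = a·x₀ + b·y₀ + c·z₀.
d = 0·(-4) + 1·(-1) + 0·5
  = 0 - 1 + 0
  = -1
Equation: y = -1

y = -1


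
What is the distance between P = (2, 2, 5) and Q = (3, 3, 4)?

d = √[(x₂-x₁)² + (y₂-y₁)² + (z₂-z₁)²]
  = √[1² + 1² + (-1)²]
  = √[1 + 1 + 1]
  = √3
  ≈ 1.732

1.732


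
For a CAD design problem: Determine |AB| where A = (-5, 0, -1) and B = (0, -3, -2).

d = √[(x₂-x₁)² + (y₂-y₁)² + (z₂-z₁)²]
  = √[5² + (-3)² + (-1)²]
  = √[25 + 9 + 1]
  = √35
  ≈ 5.916

5.916


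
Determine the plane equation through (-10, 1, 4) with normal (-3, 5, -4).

The plane through P with normal n = (a, b, c) satisfies n·(r - P) = 0,
i.e. ax + by + cz = a·x₀ + b·y₀ + c·z₀.
d = (-3)·(-10) + 5·1 + (-4)·4
  = 30 + 5 - 16
  = 19
Equation: -3x + 5y - 4z = 19

-3x + 5y - 4z = 19


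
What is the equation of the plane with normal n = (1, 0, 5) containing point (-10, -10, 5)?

The plane through P with normal n = (a, b, c) satisfies n·(r - P) = 0,
i.e. ax + by + cz = a·x₀ + b·y₀ + c·z₀.
d = 1·(-10) + 0·(-10) + 5·5
  = -10 + 0 + 25
  = 15
Equation: x + 5z = 15

x + 5z = 15


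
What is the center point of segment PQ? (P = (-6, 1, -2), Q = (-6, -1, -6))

M = ((x₁+x₂)/2, (y₁+y₂)/2, (z₁+z₂)/2)
  = ((-6 - 6)/2, (1 - 1)/2, (-2 - 6)/2)
  = (-12/2, 0/2, -8/2)
  = (-6, 0, -4)

(-6, 0, -4)


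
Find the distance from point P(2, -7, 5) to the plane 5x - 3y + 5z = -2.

distance = |a·x₀ + b·y₀ + c·z₀ - d| / √(a² + b² + c²)
  = |5·2 + (-3)·(-7) + 5·5 - (-2)| / √(5² + (-3)² + 5²)
  = |10 + 21 + 25 + 2| / √(25 + 9 + 25)
  = |58| / √59
  = 58 / 7.681
  ≈ 7.551

7.551


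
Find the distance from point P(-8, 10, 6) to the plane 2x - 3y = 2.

distance = |a·x₀ + b·y₀ + c·z₀ - d| / √(a² + b² + c²)
  = |2·(-8) + (-3)·10 + 0·6 - 2| / √(2² + (-3)² + 0²)
  = |-16 - 30 + 0 - 2| / √(4 + 9 + 0)
  = |-48| / √13
  = 48 / 3.606
  ≈ 13.31

13.31


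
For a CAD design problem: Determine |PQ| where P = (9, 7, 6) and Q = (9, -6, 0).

d = √[(x₂-x₁)² + (y₂-y₁)² + (z₂-z₁)²]
  = √[0² + (-13)² + (-6)²]
  = √[0 + 169 + 36]
  = √205
  ≈ 14.32

14.32


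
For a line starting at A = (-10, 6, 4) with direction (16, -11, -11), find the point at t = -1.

P(t) = A + t·d
  = (-10 + 16·(-1), 6 + (-11)·(-1), 4 + (-11)·(-1))
  = (-10 - 16, 6 + 11, 4 + 11)
  = (-26, 17, 15)

(-26, 17, 15)


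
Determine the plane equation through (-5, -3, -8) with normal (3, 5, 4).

The plane through P with normal n = (a, b, c) satisfies n·(r - P) = 0,
i.e. ax + by + cz = a·x₀ + b·y₀ + c·z₀.
d = 3·(-5) + 5·(-3) + 4·(-8)
  = -15 - 15 - 32
  = -62
Equation: 3x + 5y + 4z = -62

3x + 5y + 4z = -62


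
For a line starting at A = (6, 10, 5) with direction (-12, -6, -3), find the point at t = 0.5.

P(t) = A + t·d
  = (6 + (-12)·0.5, 10 + (-6)·0.5, 5 + (-3)·0.5)
  = (6 - 6, 10 - 3, 5 - 1.5)
  = (0, 7, 3.5)

(0, 7, 3.5)


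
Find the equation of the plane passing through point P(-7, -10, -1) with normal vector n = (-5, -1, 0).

The plane through P with normal n = (a, b, c) satisfies n·(r - P) = 0,
i.e. ax + by + cz = a·x₀ + b·y₀ + c·z₀.
d = (-5)·(-7) + (-1)·(-10) + 0·(-1)
  = 35 + 10 + 0
  = 45
Equation: -5x - y = 45

-5x - y = 45


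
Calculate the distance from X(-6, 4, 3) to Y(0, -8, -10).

d = √[(x₂-x₁)² + (y₂-y₁)² + (z₂-z₁)²]
  = √[6² + (-12)² + (-13)²]
  = √[36 + 144 + 169]
  = √349
  ≈ 18.68

18.68


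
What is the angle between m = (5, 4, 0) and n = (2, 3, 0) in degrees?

m·n = 5·2 + 4·3 + 0·0 = 10 + 12 + 0 = 22
|m| = √(5² + 4² + 0²) = √41 ≈ 6.403
|n| = √(2² + 3² + 0²) = √13 ≈ 3.606
cos θ = (m·n)/(|m||n|) = 22/(6.403·3.606) ≈ 0.9529
θ = arccos(0.9529) ≈ 17.65°

17.65°


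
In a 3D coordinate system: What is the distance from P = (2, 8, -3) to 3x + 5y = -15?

distance = |a·x₀ + b·y₀ + c·z₀ - d| / √(a² + b² + c²)
  = |3·2 + 5·8 + 0·(-3) - (-15)| / √(3² + 5² + 0²)
  = |6 + 40 + 0 + 15| / √(9 + 25 + 0)
  = |61| / √34
  = 61 / 5.831
  ≈ 10.46

10.46


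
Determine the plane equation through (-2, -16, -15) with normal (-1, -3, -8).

The plane through P with normal n = (a, b, c) satisfies n·(r - P) = 0,
i.e. ax + by + cz = a·x₀ + b·y₀ + c·z₀.
d = (-1)·(-2) + (-3)·(-16) + (-8)·(-15)
  = 2 + 48 + 120
  = 170
Equation: -x - 3y - 8z = 170

-x - 3y - 8z = 170


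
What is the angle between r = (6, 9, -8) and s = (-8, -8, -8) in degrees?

r·s = 6·(-8) + 9·(-8) + (-8)·(-8) = -48 - 72 + 64 = -56
|r| = √(6² + 9² + (-8)²) = √181 ≈ 13.45
|s| = √((-8)² + (-8)² + (-8)²) = √192 ≈ 13.86
cos θ = (r·s)/(|r||s|) = -56/(13.45·13.86) ≈ -0.3004
θ = arccos(-0.3004) ≈ 107.5°

107.5°


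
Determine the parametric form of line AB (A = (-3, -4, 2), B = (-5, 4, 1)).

Direction vector d = B - A = (-5 + 3, 4 + 4, 1 - 2) = (-2, 8, -1)
Parametric form r = A + t·d:
x = -3 - 2t, y = -4 + 8t, z = 2 - t

x = -3 - 2t, y = -4 + 8t, z = 2 - t


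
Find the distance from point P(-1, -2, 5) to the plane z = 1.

distance = |a·x₀ + b·y₀ + c·z₀ - d| / √(a² + b² + c²)
  = |0·(-1) + 0·(-2) + 1·5 - 1| / √(0² + 0² + 1²)
  = |0 + 0 + 5 - 1| / √(0 + 0 + 1)
  = |4| / √1
  = 4 / 1
  ≈ 4

4


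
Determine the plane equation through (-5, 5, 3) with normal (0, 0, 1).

The plane through P with normal n = (a, b, c) satisfies n·(r - P) = 0,
i.e. ax + by + cz = a·x₀ + b·y₀ + c·z₀.
d = 0·(-5) + 0·5 + 1·3
  = 0 + 0 + 3
  = 3
Equation: z = 3

z = 3


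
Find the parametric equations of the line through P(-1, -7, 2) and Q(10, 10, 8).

Direction vector d = Q - P = (10 + 1, 10 + 7, 8 - 2) = (11, 17, 6)
Parametric form r = P + t·d:
x = -1 + 11t, y = -7 + 17t, z = 2 + 6t

x = -1 + 11t, y = -7 + 17t, z = 2 + 6t


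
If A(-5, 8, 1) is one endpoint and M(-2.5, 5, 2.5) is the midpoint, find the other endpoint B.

B = 2M - A
  = (2·(-2.5) - (-5), 2·5 - 8, 2·2.5 - 1)
  = (-5 + 5, 10 - 8, 5 - 1)
  = (0, 2, 4)

(0, 2, 4)


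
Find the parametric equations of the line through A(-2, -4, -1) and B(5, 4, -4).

Direction vector d = B - A = (5 + 2, 4 + 4, -4 + 1) = (7, 8, -3)
Parametric form r = A + t·d:
x = -2 + 7t, y = -4 + 8t, z = -1 - 3t

x = -2 + 7t, y = -4 + 8t, z = -1 - 3t


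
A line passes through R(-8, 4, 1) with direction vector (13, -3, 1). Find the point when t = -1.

P(t) = R + t·d
  = (-8 + 13·(-1), 4 + (-3)·(-1), 1 + 1·(-1))
  = (-8 - 13, 4 + 3, 1 - 1)
  = (-21, 7, 0)

(-21, 7, 0)


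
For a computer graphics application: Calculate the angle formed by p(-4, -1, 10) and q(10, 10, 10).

p·q = (-4)·10 + (-1)·10 + 10·10 = -40 - 10 + 100 = 50
|p| = √((-4)² + (-1)² + 10²) = √117 ≈ 10.82
|q| = √(10² + 10² + 10²) = √300 ≈ 17.32
cos θ = (p·q)/(|p||q|) = 50/(10.82·17.32) ≈ 0.2669
θ = arccos(0.2669) ≈ 74.52°

74.52°


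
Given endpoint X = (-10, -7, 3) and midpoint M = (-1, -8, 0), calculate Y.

Y = 2M - X
  = (2·(-1) - (-10), 2·(-8) - (-7), 2·0 - 3)
  = (-2 + 10, -16 + 7, 0 - 3)
  = (8, -9, -3)

(8, -9, -3)


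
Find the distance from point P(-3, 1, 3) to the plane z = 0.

distance = |a·x₀ + b·y₀ + c·z₀ - d| / √(a² + b² + c²)
  = |0·(-3) + 0·1 + 1·3 - 0| / √(0² + 0² + 1²)
  = |0 + 0 + 3 + 0| / √(0 + 0 + 1)
  = |3| / √1
  = 3 / 1
  ≈ 3

3


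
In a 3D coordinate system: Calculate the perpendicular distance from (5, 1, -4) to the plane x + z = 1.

distance = |a·x₀ + b·y₀ + c·z₀ - d| / √(a² + b² + c²)
  = |1·5 + 0·1 + 1·(-4) - 1| / √(1² + 0² + 1²)
  = |5 + 0 - 4 - 1| / √(1 + 0 + 1)
  = |0| / √2
  = 0 / 1.414
  ≈ 0

0


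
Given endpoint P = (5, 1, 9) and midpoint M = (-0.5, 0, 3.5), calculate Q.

Q = 2M - P
  = (2·(-0.5) - 5, 2·0 - 1, 2·3.5 - 9)
  = (-1 - 5, 0 - 1, 7 - 9)
  = (-6, -1, -2)

(-6, -1, -2)


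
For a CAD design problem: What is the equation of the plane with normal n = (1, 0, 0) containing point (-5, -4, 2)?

The plane through P with normal n = (a, b, c) satisfies n·(r - P) = 0,
i.e. ax + by + cz = a·x₀ + b·y₀ + c·z₀.
d = 1·(-5) + 0·(-4) + 0·2
  = -5 + 0 + 0
  = -5
Equation: x = -5

x = -5


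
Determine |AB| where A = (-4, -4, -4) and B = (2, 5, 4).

d = √[(x₂-x₁)² + (y₂-y₁)² + (z₂-z₁)²]
  = √[6² + 9² + 8²]
  = √[36 + 81 + 64]
  = √181
  ≈ 13.45

13.45


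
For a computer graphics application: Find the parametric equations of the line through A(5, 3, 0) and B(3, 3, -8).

Direction vector d = B - A = (3 - 5, 3 - 3, -8 + 0) = (-2, 0, -8)
Parametric form r = A + t·d:
x = 5 - 2t, y = 3, z = 0 - 8t

x = 5 - 2t, y = 3, z = 0 - 8t


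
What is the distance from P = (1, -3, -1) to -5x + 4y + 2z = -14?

distance = |a·x₀ + b·y₀ + c·z₀ - d| / √(a² + b² + c²)
  = |(-5)·1 + 4·(-3) + 2·(-1) - (-14)| / √((-5)² + 4² + 2²)
  = |-5 - 12 - 2 + 14| / √(25 + 16 + 4)
  = |-5| / √45
  = 5 / 6.708
  ≈ 0.7454

0.7454


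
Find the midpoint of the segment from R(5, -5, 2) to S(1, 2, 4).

M = ((x₁+x₂)/2, (y₁+y₂)/2, (z₁+z₂)/2)
  = ((5 + 1)/2, (-5 + 2)/2, (2 + 4)/2)
  = (6/2, -3/2, 6/2)
  = (3, -1.5, 3)

(3, -1.5, 3)


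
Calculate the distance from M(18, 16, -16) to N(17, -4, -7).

d = √[(x₂-x₁)² + (y₂-y₁)² + (z₂-z₁)²]
  = √[(-1)² + (-20)² + 9²]
  = √[1 + 400 + 81]
  = √482
  ≈ 21.95

21.95


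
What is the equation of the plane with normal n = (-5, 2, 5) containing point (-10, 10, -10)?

The plane through P with normal n = (a, b, c) satisfies n·(r - P) = 0,
i.e. ax + by + cz = a·x₀ + b·y₀ + c·z₀.
d = (-5)·(-10) + 2·10 + 5·(-10)
  = 50 + 20 - 50
  = 20
Equation: -5x + 2y + 5z = 20

-5x + 2y + 5z = 20


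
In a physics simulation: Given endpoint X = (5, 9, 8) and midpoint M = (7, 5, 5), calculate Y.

Y = 2M - X
  = (2·7 - 5, 2·5 - 9, 2·5 - 8)
  = (14 - 5, 10 - 9, 10 - 8)
  = (9, 1, 2)

(9, 1, 2)


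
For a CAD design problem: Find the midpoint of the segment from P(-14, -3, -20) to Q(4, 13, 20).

M = ((x₁+x₂)/2, (y₁+y₂)/2, (z₁+z₂)/2)
  = ((-14 + 4)/2, (-3 + 13)/2, (-20 + 20)/2)
  = (-10/2, 10/2, 0/2)
  = (-5, 5, 0)

(-5, 5, 0)


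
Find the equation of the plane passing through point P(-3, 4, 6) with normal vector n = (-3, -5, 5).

The plane through P with normal n = (a, b, c) satisfies n·(r - P) = 0,
i.e. ax + by + cz = a·x₀ + b·y₀ + c·z₀.
d = (-3)·(-3) + (-5)·4 + 5·6
  = 9 - 20 + 30
  = 19
Equation: -3x - 5y + 5z = 19

-3x - 5y + 5z = 19


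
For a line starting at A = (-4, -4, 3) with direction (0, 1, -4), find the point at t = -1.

P(t) = A + t·d
  = (-4 + 0·(-1), -4 + 1·(-1), 3 + (-4)·(-1))
  = (-4 + 0, -4 - 1, 3 + 4)
  = (-4, -5, 7)

(-4, -5, 7)


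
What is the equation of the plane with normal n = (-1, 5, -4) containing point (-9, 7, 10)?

The plane through P with normal n = (a, b, c) satisfies n·(r - P) = 0,
i.e. ax + by + cz = a·x₀ + b·y₀ + c·z₀.
d = (-1)·(-9) + 5·7 + (-4)·10
  = 9 + 35 - 40
  = 4
Equation: -x + 5y - 4z = 4

-x + 5y - 4z = 4


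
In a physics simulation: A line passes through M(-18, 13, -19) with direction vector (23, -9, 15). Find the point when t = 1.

P(t) = M + t·d
  = (-18 + 23·1, 13 + (-9)·1, -19 + 15·1)
  = (-18 + 23, 13 - 9, -19 + 15)
  = (5, 4, -4)

(5, 4, -4)


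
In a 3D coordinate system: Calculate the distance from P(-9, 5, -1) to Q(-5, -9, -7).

d = √[(x₂-x₁)² + (y₂-y₁)² + (z₂-z₁)²]
  = √[4² + (-14)² + (-6)²]
  = √[16 + 196 + 36]
  = √248
  ≈ 15.75

15.75


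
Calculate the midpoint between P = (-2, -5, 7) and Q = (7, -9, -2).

M = ((x₁+x₂)/2, (y₁+y₂)/2, (z₁+z₂)/2)
  = ((-2 + 7)/2, (-5 - 9)/2, (7 - 2)/2)
  = (5/2, -14/2, 5/2)
  = (2.5, -7, 2.5)

(2.5, -7, 2.5)


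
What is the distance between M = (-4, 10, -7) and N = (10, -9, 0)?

d = √[(x₂-x₁)² + (y₂-y₁)² + (z₂-z₁)²]
  = √[14² + (-19)² + 7²]
  = √[196 + 361 + 49]
  = √606
  ≈ 24.62

24.62


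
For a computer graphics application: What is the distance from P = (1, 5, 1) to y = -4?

distance = |a·x₀ + b·y₀ + c·z₀ - d| / √(a² + b² + c²)
  = |0·1 + 1·5 + 0·1 - (-4)| / √(0² + 1² + 0²)
  = |0 + 5 + 0 + 4| / √(0 + 1 + 0)
  = |9| / √1
  = 9 / 1
  ≈ 9

9


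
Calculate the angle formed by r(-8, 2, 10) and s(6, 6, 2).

r·s = (-8)·6 + 2·6 + 10·2 = -48 + 12 + 20 = -16
|r| = √((-8)² + 2² + 10²) = √168 ≈ 12.96
|s| = √(6² + 6² + 2²) = √76 ≈ 8.718
cos θ = (r·s)/(|r||s|) = -16/(12.96·8.718) ≈ -0.1416
θ = arccos(-0.1416) ≈ 98.14°

98.14°


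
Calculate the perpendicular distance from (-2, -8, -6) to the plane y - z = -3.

distance = |a·x₀ + b·y₀ + c·z₀ - d| / √(a² + b² + c²)
  = |0·(-2) + 1·(-8) + (-1)·(-6) - (-3)| / √(0² + 1² + (-1)²)
  = |0 - 8 + 6 + 3| / √(0 + 1 + 1)
  = |1| / √2
  = 1 / 1.414
  ≈ 0.7071

0.7071


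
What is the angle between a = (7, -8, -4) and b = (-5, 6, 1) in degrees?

a·b = 7·(-5) + (-8)·6 + (-4)·1 = -35 - 48 - 4 = -87
|a| = √(7² + (-8)² + (-4)²) = √129 ≈ 11.36
|b| = √((-5)² + 6² + 1²) = √62 ≈ 7.874
cos θ = (a·b)/(|a||b|) = -87/(11.36·7.874) ≈ -0.9728
θ = arccos(-0.9728) ≈ 166.6°

166.6°


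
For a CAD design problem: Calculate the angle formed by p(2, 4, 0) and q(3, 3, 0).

p·q = 2·3 + 4·3 + 0·0 = 6 + 12 + 0 = 18
|p| = √(2² + 4² + 0²) = √20 ≈ 4.472
|q| = √(3² + 3² + 0²) = √18 ≈ 4.243
cos θ = (p·q)/(|p||q|) = 18/(4.472·4.243) ≈ 0.9487
θ = arccos(0.9487) ≈ 18.43°

18.43°


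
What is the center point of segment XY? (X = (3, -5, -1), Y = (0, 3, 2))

M = ((x₁+x₂)/2, (y₁+y₂)/2, (z₁+z₂)/2)
  = ((3 + 0)/2, (-5 + 3)/2, (-1 + 2)/2)
  = (3/2, -2/2, 1/2)
  = (1.5, -1, 0.5)

(1.5, -1, 0.5)


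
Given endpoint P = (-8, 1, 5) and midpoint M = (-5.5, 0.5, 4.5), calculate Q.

Q = 2M - P
  = (2·(-5.5) - (-8), 2·0.5 - 1, 2·4.5 - 5)
  = (-11 + 8, 1 - 1, 9 - 5)
  = (-3, 0, 4)

(-3, 0, 4)


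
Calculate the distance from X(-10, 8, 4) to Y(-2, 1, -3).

d = √[(x₂-x₁)² + (y₂-y₁)² + (z₂-z₁)²]
  = √[8² + (-7)² + (-7)²]
  = √[64 + 49 + 49]
  = √162
  ≈ 12.73

12.73


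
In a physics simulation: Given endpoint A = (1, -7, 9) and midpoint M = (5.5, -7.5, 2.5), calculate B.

B = 2M - A
  = (2·5.5 - 1, 2·(-7.5) - (-7), 2·2.5 - 9)
  = (11 - 1, -15 + 7, 5 - 9)
  = (10, -8, -4)

(10, -8, -4)


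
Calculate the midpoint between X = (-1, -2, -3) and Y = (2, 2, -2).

M = ((x₁+x₂)/2, (y₁+y₂)/2, (z₁+z₂)/2)
  = ((-1 + 2)/2, (-2 + 2)/2, (-3 - 2)/2)
  = (1/2, 0/2, -5/2)
  = (0.5, 0, -2.5)

(0.5, 0, -2.5)


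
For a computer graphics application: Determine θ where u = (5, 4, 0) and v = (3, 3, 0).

u·v = 5·3 + 4·3 + 0·0 = 15 + 12 + 0 = 27
|u| = √(5² + 4² + 0²) = √41 ≈ 6.403
|v| = √(3² + 3² + 0²) = √18 ≈ 4.243
cos θ = (u·v)/(|u||v|) = 27/(6.403·4.243) ≈ 0.9939
θ = arccos(0.9939) ≈ 6.34°

6.34°


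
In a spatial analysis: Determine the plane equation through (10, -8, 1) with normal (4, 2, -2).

The plane through P with normal n = (a, b, c) satisfies n·(r - P) = 0,
i.e. ax + by + cz = a·x₀ + b·y₀ + c·z₀.
d = 4·10 + 2·(-8) + (-2)·1
  = 40 - 16 - 2
  = 22
Equation: 4x + 2y - 2z = 22

4x + 2y - 2z = 22


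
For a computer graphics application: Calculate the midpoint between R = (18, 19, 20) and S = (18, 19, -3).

M = ((x₁+x₂)/2, (y₁+y₂)/2, (z₁+z₂)/2)
  = ((18 + 18)/2, (19 + 19)/2, (20 - 3)/2)
  = (36/2, 38/2, 17/2)
  = (18, 19, 8.5)

(18, 19, 8.5)


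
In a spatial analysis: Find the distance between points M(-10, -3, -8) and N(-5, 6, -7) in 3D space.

d = √[(x₂-x₁)² + (y₂-y₁)² + (z₂-z₁)²]
  = √[5² + 9² + 1²]
  = √[25 + 81 + 1]
  = √107
  ≈ 10.34

10.34


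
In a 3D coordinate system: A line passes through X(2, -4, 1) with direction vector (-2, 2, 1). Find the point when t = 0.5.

P(t) = X + t·d
  = (2 + (-2)·0.5, -4 + 2·0.5, 1 + 1·0.5)
  = (2 - 1, -4 + 1, 1 + 0.5)
  = (1, -3, 1.5)

(1, -3, 1.5)


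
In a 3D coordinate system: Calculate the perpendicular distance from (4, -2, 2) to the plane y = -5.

distance = |a·x₀ + b·y₀ + c·z₀ - d| / √(a² + b² + c²)
  = |0·4 + 1·(-2) + 0·2 - (-5)| / √(0² + 1² + 0²)
  = |0 - 2 + 0 + 5| / √(0 + 1 + 0)
  = |3| / √1
  = 3 / 1
  ≈ 3

3


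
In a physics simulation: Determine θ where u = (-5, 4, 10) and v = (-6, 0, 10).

u·v = (-5)·(-6) + 4·0 + 10·10 = 30 + 0 + 100 = 130
|u| = √((-5)² + 4² + 10²) = √141 ≈ 11.87
|v| = √((-6)² + 0² + 10²) = √136 ≈ 11.66
cos θ = (u·v)/(|u||v|) = 130/(11.87·11.66) ≈ 0.9388
θ = arccos(0.9388) ≈ 20.15°

20.15°


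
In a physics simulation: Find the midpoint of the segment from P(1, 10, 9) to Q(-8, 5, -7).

M = ((x₁+x₂)/2, (y₁+y₂)/2, (z₁+z₂)/2)
  = ((1 - 8)/2, (10 + 5)/2, (9 - 7)/2)
  = (-7/2, 15/2, 2/2)
  = (-3.5, 7.5, 1)

(-3.5, 7.5, 1)


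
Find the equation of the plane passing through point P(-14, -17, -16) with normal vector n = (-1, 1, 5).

The plane through P with normal n = (a, b, c) satisfies n·(r - P) = 0,
i.e. ax + by + cz = a·x₀ + b·y₀ + c·z₀.
d = (-1)·(-14) + 1·(-17) + 5·(-16)
  = 14 - 17 - 80
  = -83
Equation: -x + y + 5z = -83

-x + y + 5z = -83


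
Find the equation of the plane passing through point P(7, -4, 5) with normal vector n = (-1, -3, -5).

The plane through P with normal n = (a, b, c) satisfies n·(r - P) = 0,
i.e. ax + by + cz = a·x₀ + b·y₀ + c·z₀.
d = (-1)·7 + (-3)·(-4) + (-5)·5
  = -7 + 12 - 25
  = -20
Equation: -x - 3y - 5z = -20

-x - 3y - 5z = -20


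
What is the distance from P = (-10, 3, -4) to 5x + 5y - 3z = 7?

distance = |a·x₀ + b·y₀ + c·z₀ - d| / √(a² + b² + c²)
  = |5·(-10) + 5·3 + (-3)·(-4) - 7| / √(5² + 5² + (-3)²)
  = |-50 + 15 + 12 - 7| / √(25 + 25 + 9)
  = |-30| / √59
  = 30 / 7.681
  ≈ 3.906

3.906


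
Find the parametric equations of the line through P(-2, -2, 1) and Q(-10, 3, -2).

Direction vector d = Q - P = (-10 + 2, 3 + 2, -2 - 1) = (-8, 5, -3)
Parametric form r = P + t·d:
x = -2 - 8t, y = -2 + 5t, z = 1 - 3t

x = -2 - 8t, y = -2 + 5t, z = 1 - 3t


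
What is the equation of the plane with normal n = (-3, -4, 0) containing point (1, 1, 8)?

The plane through P with normal n = (a, b, c) satisfies n·(r - P) = 0,
i.e. ax + by + cz = a·x₀ + b·y₀ + c·z₀.
d = (-3)·1 + (-4)·1 + 0·8
  = -3 - 4 + 0
  = -7
Equation: -3x - 4y = -7

-3x - 4y = -7


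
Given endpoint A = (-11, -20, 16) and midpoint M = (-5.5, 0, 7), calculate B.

B = 2M - A
  = (2·(-5.5) - (-11), 2·0 - (-20), 2·7 - 16)
  = (-11 + 11, 0 + 20, 14 - 16)
  = (0, 20, -2)

(0, 20, -2)


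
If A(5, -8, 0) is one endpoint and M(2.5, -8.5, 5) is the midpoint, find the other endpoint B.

B = 2M - A
  = (2·2.5 - 5, 2·(-8.5) - (-8), 2·5 - 0)
  = (5 - 5, -17 + 8, 10 + 0)
  = (0, -9, 10)

(0, -9, 10)


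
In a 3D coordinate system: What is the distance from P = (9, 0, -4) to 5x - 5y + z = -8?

distance = |a·x₀ + b·y₀ + c·z₀ - d| / √(a² + b² + c²)
  = |5·9 + (-5)·0 + 1·(-4) - (-8)| / √(5² + (-5)² + 1²)
  = |45 + 0 - 4 + 8| / √(25 + 25 + 1)
  = |49| / √51
  = 49 / 7.141
  ≈ 6.861

6.861


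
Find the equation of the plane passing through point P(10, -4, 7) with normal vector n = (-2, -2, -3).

The plane through P with normal n = (a, b, c) satisfies n·(r - P) = 0,
i.e. ax + by + cz = a·x₀ + b·y₀ + c·z₀.
d = (-2)·10 + (-2)·(-4) + (-3)·7
  = -20 + 8 - 21
  = -33
Equation: -2x - 2y - 3z = -33

-2x - 2y - 3z = -33


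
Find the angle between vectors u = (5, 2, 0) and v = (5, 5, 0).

u·v = 5·5 + 2·5 + 0·0 = 25 + 10 + 0 = 35
|u| = √(5² + 2² + 0²) = √29 ≈ 5.385
|v| = √(5² + 5² + 0²) = √50 ≈ 7.071
cos θ = (u·v)/(|u||v|) = 35/(5.385·7.071) ≈ 0.9191
θ = arccos(0.9191) ≈ 23.2°

23.2°


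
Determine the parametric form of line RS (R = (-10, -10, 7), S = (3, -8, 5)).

Direction vector d = S - R = (3 + 10, -8 + 10, 5 - 7) = (13, 2, -2)
Parametric form r = R + t·d:
x = -10 + 13t, y = -10 + 2t, z = 7 - 2t

x = -10 + 13t, y = -10 + 2t, z = 7 - 2t


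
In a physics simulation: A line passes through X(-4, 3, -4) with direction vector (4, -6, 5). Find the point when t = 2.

P(t) = X + t·d
  = (-4 + 4·2, 3 + (-6)·2, -4 + 5·2)
  = (-4 + 8, 3 - 12, -4 + 10)
  = (4, -9, 6)

(4, -9, 6)
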